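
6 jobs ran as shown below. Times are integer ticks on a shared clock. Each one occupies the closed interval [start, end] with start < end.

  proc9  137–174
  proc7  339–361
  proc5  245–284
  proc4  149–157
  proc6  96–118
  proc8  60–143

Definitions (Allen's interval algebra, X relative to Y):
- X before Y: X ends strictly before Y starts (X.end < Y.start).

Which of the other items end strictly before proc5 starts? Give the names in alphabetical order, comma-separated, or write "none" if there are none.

Target proc5 = [245, 284].
proc4 [149, 157] → before → yes.
proc6 [96, 118] → before → yes.
proc7 [339, 361] → after → no.
proc8 [60, 143] → before → yes.
proc9 [137, 174] → before → yes.
Result: proc4, proc6, proc8, proc9.

proc4, proc6, proc8, proc9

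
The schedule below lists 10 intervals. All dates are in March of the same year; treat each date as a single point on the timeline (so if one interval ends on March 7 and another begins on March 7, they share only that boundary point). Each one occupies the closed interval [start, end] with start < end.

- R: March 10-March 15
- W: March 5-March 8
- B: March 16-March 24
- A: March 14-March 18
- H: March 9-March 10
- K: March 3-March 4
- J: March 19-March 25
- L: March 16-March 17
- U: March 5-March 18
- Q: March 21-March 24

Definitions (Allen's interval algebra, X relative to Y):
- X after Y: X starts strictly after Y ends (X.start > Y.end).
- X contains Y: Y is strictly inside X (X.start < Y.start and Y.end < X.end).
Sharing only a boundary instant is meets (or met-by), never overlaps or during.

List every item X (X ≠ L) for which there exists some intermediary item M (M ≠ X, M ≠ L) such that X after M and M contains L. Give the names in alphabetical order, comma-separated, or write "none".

J, Q

Target L = [March 16, March 17].
Intermediaries M with M contains L: A, U.
Via A — items with X after A: J, Q.
Via U — items with X after U: J, Q.
Union: J, Q.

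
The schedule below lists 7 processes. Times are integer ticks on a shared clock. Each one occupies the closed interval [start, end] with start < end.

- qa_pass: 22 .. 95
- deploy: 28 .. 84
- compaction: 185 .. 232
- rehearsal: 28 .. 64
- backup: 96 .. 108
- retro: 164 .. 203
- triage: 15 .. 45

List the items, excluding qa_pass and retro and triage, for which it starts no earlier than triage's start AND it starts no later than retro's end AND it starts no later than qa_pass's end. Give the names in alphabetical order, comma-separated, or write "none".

deploy, rehearsal

Conditions: its start is no earlier than triage's start (X.start >= 15) AND its start is no later than retro's end (X.start <= 203) AND its start is no later than qa_pass's end (X.start <= 95).
backup: start 96 >= 15? ✓; start 96 <= 203? ✓; start 96 <= 95? ✗ → no.
compaction: start 185 >= 15? ✓; start 185 <= 203? ✓; start 185 <= 95? ✗ → no.
deploy: start 28 >= 15? ✓; start 28 <= 203? ✓; start 28 <= 95? ✓ → yes.
rehearsal: start 28 >= 15? ✓; start 28 <= 203? ✓; start 28 <= 95? ✓ → yes.
Result: deploy, rehearsal.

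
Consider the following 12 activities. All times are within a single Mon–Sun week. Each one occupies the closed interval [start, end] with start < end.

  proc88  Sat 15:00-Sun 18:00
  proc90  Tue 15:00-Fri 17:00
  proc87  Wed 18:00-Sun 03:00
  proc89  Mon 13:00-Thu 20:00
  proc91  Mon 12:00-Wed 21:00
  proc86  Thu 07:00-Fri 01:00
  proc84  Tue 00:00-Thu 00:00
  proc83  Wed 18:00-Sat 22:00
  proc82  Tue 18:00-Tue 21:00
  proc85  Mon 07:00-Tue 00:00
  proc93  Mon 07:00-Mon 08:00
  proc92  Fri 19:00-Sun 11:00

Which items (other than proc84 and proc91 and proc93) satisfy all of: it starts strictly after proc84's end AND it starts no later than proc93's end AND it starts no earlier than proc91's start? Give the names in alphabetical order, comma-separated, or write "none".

Conditions: its start is strictly after proc84's end (X.start > Thu 00:00) AND its start is no later than proc93's end (X.start <= Mon 08:00) AND its start is no earlier than proc91's start (X.start >= Mon 12:00).
proc82: start Tue 18:00 > Thu 00:00? ✗; start Tue 18:00 <= Mon 08:00? ✗; start Tue 18:00 >= Mon 12:00? ✓ → no.
proc83: start Wed 18:00 > Thu 00:00? ✗; start Wed 18:00 <= Mon 08:00? ✗; start Wed 18:00 >= Mon 12:00? ✓ → no.
proc85: start Mon 07:00 > Thu 00:00? ✗; start Mon 07:00 <= Mon 08:00? ✓; start Mon 07:00 >= Mon 12:00? ✗ → no.
proc86: start Thu 07:00 > Thu 00:00? ✓; start Thu 07:00 <= Mon 08:00? ✗; start Thu 07:00 >= Mon 12:00? ✓ → no.
proc87: start Wed 18:00 > Thu 00:00? ✗; start Wed 18:00 <= Mon 08:00? ✗; start Wed 18:00 >= Mon 12:00? ✓ → no.
proc88: start Sat 15:00 > Thu 00:00? ✓; start Sat 15:00 <= Mon 08:00? ✗; start Sat 15:00 >= Mon 12:00? ✓ → no.
proc89: start Mon 13:00 > Thu 00:00? ✗; start Mon 13:00 <= Mon 08:00? ✗; start Mon 13:00 >= Mon 12:00? ✓ → no.
proc90: start Tue 15:00 > Thu 00:00? ✗; start Tue 15:00 <= Mon 08:00? ✗; start Tue 15:00 >= Mon 12:00? ✓ → no.
proc92: start Fri 19:00 > Thu 00:00? ✓; start Fri 19:00 <= Mon 08:00? ✗; start Fri 19:00 >= Mon 12:00? ✓ → no.
Result: none.

none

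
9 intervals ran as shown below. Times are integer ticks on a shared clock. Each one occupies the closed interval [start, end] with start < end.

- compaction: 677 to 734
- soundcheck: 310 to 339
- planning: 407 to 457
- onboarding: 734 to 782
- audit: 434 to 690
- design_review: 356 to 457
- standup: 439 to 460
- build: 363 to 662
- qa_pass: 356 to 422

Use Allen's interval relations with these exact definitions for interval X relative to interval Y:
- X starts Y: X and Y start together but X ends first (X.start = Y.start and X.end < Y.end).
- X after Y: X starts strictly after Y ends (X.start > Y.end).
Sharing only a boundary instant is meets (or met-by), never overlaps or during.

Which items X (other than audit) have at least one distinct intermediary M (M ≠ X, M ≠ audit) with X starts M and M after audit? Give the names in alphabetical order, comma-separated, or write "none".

none

Target audit = [434, 690].
Intermediaries M with M after audit: onboarding.
Via onboarding — items with X starts onboarding: none.
Union: none.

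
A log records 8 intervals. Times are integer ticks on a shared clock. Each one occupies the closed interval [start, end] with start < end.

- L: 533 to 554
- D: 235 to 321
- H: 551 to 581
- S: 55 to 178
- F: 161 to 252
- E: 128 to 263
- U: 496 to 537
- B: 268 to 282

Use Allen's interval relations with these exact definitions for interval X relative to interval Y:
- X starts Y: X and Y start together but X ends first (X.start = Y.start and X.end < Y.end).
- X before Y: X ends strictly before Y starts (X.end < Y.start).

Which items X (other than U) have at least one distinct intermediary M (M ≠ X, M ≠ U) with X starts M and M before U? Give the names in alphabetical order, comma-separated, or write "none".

Target U = [496, 537].
Intermediaries M with M before U: B, D, E, F, S.
Via B — items with X starts B: none.
Via D — items with X starts D: none.
Via E — items with X starts E: none.
Via F — items with X starts F: none.
Via S — items with X starts S: none.
Union: none.

none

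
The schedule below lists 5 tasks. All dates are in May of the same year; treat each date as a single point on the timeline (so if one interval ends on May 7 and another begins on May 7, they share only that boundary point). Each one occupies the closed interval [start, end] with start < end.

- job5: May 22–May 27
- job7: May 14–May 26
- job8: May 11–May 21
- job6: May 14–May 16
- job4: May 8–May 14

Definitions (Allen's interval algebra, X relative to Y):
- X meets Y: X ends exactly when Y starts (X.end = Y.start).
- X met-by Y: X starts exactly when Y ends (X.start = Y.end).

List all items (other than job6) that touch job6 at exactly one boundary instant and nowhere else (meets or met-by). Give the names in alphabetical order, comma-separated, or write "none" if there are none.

job4

Target job6 = [May 14, May 16].
job4 [May 8, May 14] → meets → yes.
job5 [May 22, May 27] → after → no.
job7 [May 14, May 26] → started-by → no.
job8 [May 11, May 21] → contains → no.
Result: job4.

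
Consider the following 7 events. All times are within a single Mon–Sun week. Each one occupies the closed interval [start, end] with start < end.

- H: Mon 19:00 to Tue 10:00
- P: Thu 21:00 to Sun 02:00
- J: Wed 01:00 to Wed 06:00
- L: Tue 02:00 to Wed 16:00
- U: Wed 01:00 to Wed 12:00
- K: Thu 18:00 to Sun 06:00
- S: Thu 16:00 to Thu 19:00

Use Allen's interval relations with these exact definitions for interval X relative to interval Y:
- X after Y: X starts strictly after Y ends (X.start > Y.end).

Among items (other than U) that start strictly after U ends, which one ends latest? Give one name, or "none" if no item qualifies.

Target U = [Wed 01:00, Wed 12:00].
H [Mon 19:00, Tue 10:00] → before → excluded.
J [Wed 01:00, Wed 06:00] → starts → excluded.
K [Thu 18:00, Sun 06:00] → after → candidate.
L [Tue 02:00, Wed 16:00] → contains → excluded.
P [Thu 21:00, Sun 02:00] → after → candidate.
S [Thu 16:00, Thu 19:00] → after → candidate.
Among candidates, latest end is Sun 06:00 → K.

K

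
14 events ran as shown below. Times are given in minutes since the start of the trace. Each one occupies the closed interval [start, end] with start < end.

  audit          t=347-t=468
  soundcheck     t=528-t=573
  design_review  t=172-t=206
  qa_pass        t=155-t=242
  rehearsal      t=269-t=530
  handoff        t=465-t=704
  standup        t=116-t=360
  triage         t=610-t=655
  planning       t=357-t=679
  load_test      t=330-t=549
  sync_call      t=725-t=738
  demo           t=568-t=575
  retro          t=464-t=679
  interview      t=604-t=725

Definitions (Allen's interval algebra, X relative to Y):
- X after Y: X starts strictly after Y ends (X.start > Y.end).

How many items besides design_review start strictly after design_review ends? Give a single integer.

Target design_review = [t=172, t=206].
audit [t=347, t=468] → after → counts.
demo [t=568, t=575] → after → counts.
handoff [t=465, t=704] → after → counts.
interview [t=604, t=725] → after → counts.
load_test [t=330, t=549] → after → counts.
planning [t=357, t=679] → after → counts.
qa_pass [t=155, t=242] → contains → no.
rehearsal [t=269, t=530] → after → counts.
retro [t=464, t=679] → after → counts.
soundcheck [t=528, t=573] → after → counts.
standup [t=116, t=360] → contains → no.
sync_call [t=725, t=738] → after → counts.
triage [t=610, t=655] → after → counts.
Total: 11.

11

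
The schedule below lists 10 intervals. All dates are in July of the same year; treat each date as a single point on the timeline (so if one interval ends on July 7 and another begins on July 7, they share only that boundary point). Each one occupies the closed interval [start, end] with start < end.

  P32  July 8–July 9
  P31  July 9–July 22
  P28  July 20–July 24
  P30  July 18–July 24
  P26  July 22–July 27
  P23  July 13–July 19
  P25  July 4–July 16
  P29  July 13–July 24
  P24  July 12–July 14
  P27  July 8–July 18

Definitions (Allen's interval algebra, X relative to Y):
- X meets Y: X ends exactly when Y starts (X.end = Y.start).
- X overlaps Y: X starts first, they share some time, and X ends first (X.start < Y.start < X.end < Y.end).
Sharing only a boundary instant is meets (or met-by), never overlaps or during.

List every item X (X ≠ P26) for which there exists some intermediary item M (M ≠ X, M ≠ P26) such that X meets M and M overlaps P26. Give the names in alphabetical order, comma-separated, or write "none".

Target P26 = [July 22, July 27].
Intermediaries M with M overlaps P26: P28, P29, P30.
Via P28 — items with X meets P28: none.
Via P29 — items with X meets P29: none.
Via P30 — items with X meets P30: P27.
Union: P27.

P27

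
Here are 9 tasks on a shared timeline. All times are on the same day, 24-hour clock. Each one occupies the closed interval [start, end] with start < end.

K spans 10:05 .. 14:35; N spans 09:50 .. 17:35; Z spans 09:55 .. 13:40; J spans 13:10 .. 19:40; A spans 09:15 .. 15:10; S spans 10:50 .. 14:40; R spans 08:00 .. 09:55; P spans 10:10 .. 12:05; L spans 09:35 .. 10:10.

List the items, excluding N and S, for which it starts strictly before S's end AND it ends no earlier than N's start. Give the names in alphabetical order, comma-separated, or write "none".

Conditions: its start is strictly before S's end (X.start < 14:40) AND its end is no earlier than N's start (X.end >= 09:50).
A: start 09:15 < 14:40? ✓; end 15:10 >= 09:50? ✓ → yes.
J: start 13:10 < 14:40? ✓; end 19:40 >= 09:50? ✓ → yes.
K: start 10:05 < 14:40? ✓; end 14:35 >= 09:50? ✓ → yes.
L: start 09:35 < 14:40? ✓; end 10:10 >= 09:50? ✓ → yes.
P: start 10:10 < 14:40? ✓; end 12:05 >= 09:50? ✓ → yes.
R: start 08:00 < 14:40? ✓; end 09:55 >= 09:50? ✓ → yes.
Z: start 09:55 < 14:40? ✓; end 13:40 >= 09:50? ✓ → yes.
Result: A, J, K, L, P, R, Z.

A, J, K, L, P, R, Z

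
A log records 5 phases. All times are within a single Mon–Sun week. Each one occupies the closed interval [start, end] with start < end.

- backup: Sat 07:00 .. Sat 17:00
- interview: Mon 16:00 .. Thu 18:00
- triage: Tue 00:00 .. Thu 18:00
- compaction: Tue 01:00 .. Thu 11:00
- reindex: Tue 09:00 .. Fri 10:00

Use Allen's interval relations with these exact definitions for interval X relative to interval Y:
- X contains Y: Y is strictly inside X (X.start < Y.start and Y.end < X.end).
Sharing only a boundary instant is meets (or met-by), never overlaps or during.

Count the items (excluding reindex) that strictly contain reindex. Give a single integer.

Target reindex = [Tue 09:00, Fri 10:00].
backup [Sat 07:00, Sat 17:00] → after → no.
compaction [Tue 01:00, Thu 11:00] → overlaps → no.
interview [Mon 16:00, Thu 18:00] → overlaps → no.
triage [Tue 00:00, Thu 18:00] → overlaps → no.
Total: 0.

0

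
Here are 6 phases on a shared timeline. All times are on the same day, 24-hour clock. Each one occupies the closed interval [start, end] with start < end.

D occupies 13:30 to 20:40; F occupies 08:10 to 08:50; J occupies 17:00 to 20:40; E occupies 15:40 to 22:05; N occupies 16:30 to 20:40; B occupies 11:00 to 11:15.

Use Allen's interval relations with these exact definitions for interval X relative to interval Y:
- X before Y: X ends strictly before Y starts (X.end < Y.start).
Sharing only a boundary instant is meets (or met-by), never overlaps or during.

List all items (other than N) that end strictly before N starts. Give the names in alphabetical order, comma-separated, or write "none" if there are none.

B, F

Target N = [16:30, 20:40].
B [11:00, 11:15] → before → yes.
D [13:30, 20:40] → finished-by → no.
E [15:40, 22:05] → contains → no.
F [08:10, 08:50] → before → yes.
J [17:00, 20:40] → finishes → no.
Result: B, F.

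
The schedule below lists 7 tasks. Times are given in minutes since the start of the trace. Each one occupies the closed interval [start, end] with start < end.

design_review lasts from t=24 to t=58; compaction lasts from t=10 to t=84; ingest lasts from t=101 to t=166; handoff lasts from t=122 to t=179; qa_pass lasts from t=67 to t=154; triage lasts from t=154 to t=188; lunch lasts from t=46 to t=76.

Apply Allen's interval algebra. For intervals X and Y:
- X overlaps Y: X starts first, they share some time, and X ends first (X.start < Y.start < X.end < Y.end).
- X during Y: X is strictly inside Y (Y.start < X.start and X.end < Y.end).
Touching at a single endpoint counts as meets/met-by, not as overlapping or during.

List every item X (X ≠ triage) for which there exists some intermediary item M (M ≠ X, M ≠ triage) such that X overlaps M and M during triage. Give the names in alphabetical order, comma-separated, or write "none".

none

Target triage = [t=154, t=188].
Intermediaries M with M during triage: none.
Union: none.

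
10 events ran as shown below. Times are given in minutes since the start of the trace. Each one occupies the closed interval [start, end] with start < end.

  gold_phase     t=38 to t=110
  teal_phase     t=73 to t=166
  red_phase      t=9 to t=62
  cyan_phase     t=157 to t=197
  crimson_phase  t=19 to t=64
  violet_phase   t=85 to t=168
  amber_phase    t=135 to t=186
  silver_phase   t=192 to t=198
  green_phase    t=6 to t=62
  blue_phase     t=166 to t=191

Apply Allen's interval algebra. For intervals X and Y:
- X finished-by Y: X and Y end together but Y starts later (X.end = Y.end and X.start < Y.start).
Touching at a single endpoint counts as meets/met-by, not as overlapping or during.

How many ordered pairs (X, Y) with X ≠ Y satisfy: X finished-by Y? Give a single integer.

Checking all 90 ordered pairs for relation 'finished-by'; matching pairs in alphabetical order:
(green_phase, red_phase): green_phase finished-by red_phase ✓
Count: 1.

1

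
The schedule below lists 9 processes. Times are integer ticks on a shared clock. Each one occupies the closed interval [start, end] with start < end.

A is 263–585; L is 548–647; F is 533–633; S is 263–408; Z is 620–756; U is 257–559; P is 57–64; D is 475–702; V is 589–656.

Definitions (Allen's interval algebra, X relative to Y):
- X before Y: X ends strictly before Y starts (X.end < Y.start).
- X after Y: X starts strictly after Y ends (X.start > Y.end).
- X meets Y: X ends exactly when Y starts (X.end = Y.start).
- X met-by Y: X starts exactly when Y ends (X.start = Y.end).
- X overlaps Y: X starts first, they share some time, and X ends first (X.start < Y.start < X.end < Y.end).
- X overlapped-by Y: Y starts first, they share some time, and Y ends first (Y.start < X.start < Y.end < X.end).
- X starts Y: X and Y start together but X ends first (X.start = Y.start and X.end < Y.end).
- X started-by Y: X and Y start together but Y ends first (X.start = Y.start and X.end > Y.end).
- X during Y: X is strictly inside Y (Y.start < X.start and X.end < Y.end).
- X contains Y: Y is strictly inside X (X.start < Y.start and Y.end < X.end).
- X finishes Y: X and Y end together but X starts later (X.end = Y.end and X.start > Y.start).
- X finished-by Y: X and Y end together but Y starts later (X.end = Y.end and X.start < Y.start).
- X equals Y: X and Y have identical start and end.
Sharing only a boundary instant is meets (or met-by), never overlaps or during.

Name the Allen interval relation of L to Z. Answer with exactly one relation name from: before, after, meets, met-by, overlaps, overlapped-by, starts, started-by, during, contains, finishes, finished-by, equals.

L = [548, 647]; Z = [620, 756].
Compare endpoints: L.start < Z.start, L.start < Z.end, L.end > Z.start, L.end < Z.end.
That pattern is 'overlaps'.

overlaps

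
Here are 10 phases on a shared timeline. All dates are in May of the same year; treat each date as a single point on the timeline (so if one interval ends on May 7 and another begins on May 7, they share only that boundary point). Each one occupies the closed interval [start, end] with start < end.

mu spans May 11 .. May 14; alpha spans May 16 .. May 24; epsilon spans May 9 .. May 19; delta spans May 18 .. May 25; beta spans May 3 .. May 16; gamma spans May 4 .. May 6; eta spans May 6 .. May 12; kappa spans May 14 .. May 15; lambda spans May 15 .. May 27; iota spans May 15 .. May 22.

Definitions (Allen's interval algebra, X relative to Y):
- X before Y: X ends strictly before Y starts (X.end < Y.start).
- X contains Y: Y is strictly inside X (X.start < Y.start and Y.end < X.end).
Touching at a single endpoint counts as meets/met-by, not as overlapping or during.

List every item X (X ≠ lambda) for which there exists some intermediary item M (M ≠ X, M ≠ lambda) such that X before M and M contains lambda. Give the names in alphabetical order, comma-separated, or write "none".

none

Target lambda = [May 15, May 27].
Intermediaries M with M contains lambda: none.
Union: none.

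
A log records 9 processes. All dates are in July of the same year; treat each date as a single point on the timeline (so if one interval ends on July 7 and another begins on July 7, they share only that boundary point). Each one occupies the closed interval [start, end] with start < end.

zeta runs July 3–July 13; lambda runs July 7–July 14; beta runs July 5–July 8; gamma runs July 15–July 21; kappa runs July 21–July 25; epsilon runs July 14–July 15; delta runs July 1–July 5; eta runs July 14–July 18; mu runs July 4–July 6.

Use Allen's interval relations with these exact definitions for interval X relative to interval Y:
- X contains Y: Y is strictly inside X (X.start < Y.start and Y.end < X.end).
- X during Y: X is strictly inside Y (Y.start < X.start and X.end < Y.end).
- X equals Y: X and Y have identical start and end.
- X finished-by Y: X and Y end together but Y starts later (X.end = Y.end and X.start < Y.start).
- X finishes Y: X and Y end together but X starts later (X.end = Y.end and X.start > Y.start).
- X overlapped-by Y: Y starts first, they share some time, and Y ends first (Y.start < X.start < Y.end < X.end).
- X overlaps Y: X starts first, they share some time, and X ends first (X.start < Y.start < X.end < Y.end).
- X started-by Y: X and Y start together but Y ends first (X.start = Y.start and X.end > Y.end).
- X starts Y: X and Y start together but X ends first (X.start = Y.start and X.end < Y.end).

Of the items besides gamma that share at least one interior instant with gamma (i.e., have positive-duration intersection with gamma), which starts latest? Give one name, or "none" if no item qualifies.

Target gamma = [July 15, July 21].
beta [July 5, July 8] → before → excluded.
delta [July 1, July 5] → before → excluded.
epsilon [July 14, July 15] → meets → excluded.
eta [July 14, July 18] → overlaps → candidate.
kappa [July 21, July 25] → met-by → excluded.
lambda [July 7, July 14] → before → excluded.
mu [July 4, July 6] → before → excluded.
zeta [July 3, July 13] → before → excluded.
Among candidates, latest start is July 14 → eta.

eta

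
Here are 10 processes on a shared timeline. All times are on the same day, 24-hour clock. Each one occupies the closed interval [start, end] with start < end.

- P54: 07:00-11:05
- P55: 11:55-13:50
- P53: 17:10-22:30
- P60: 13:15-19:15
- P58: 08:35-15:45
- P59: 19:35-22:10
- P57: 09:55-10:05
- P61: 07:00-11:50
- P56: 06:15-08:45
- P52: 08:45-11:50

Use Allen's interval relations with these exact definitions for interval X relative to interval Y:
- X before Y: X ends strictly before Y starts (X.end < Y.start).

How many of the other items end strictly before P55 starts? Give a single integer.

5

Target P55 = [11:55, 13:50].
P52 [08:45, 11:50] → before → counts.
P53 [17:10, 22:30] → after → no.
P54 [07:00, 11:05] → before → counts.
P56 [06:15, 08:45] → before → counts.
P57 [09:55, 10:05] → before → counts.
P58 [08:35, 15:45] → contains → no.
P59 [19:35, 22:10] → after → no.
P60 [13:15, 19:15] → overlapped-by → no.
P61 [07:00, 11:50] → before → counts.
Total: 5.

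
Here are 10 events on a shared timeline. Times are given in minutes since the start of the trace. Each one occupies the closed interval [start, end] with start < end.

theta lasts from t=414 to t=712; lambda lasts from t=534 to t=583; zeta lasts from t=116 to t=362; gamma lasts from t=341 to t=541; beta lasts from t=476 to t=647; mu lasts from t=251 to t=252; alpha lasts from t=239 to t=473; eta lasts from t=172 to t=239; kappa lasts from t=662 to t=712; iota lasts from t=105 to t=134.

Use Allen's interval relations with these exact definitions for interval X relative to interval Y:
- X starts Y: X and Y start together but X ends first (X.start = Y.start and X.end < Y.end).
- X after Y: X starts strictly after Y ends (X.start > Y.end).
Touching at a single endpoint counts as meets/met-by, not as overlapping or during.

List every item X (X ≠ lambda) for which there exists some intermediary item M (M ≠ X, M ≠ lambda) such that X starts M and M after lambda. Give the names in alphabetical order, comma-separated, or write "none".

none

Target lambda = [t=534, t=583].
Intermediaries M with M after lambda: kappa.
Via kappa — items with X starts kappa: none.
Union: none.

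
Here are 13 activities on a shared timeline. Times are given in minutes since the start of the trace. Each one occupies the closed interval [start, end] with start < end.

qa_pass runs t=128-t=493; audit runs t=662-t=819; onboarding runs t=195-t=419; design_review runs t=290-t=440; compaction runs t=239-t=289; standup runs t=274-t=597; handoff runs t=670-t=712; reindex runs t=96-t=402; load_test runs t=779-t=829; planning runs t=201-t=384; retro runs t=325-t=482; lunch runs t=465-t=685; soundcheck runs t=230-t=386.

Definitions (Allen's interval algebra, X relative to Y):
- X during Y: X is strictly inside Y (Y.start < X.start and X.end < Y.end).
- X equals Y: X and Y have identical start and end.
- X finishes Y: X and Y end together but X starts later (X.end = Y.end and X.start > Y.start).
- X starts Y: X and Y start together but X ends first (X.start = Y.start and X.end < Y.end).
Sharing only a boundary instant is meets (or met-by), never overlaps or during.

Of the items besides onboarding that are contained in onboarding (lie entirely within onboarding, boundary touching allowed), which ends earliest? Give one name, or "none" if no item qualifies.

Target onboarding = [t=195, t=419].
audit [t=662, t=819] → after → excluded.
compaction [t=239, t=289] → during → candidate.
design_review [t=290, t=440] → overlapped-by → excluded.
handoff [t=670, t=712] → after → excluded.
load_test [t=779, t=829] → after → excluded.
lunch [t=465, t=685] → after → excluded.
planning [t=201, t=384] → during → candidate.
qa_pass [t=128, t=493] → contains → excluded.
reindex [t=96, t=402] → overlaps → excluded.
retro [t=325, t=482] → overlapped-by → excluded.
soundcheck [t=230, t=386] → during → candidate.
standup [t=274, t=597] → overlapped-by → excluded.
Among candidates, earliest end is t=289 → compaction.

compaction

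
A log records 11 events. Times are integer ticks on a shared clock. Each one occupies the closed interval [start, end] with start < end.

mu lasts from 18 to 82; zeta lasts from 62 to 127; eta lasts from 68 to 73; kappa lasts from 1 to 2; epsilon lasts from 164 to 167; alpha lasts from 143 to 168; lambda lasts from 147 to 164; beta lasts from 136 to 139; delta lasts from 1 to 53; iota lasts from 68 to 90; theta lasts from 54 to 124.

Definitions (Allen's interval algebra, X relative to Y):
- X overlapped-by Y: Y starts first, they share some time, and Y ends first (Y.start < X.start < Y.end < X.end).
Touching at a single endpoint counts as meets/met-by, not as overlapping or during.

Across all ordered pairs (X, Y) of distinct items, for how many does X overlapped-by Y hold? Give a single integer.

5

Checking all 110 ordered pairs for relation 'overlapped-by'; matching pairs in alphabetical order:
(iota, mu): iota overlapped-by mu ✓
(mu, delta): mu overlapped-by delta ✓
(theta, mu): theta overlapped-by mu ✓
(zeta, mu): zeta overlapped-by mu ✓
(zeta, theta): zeta overlapped-by theta ✓
Count: 5.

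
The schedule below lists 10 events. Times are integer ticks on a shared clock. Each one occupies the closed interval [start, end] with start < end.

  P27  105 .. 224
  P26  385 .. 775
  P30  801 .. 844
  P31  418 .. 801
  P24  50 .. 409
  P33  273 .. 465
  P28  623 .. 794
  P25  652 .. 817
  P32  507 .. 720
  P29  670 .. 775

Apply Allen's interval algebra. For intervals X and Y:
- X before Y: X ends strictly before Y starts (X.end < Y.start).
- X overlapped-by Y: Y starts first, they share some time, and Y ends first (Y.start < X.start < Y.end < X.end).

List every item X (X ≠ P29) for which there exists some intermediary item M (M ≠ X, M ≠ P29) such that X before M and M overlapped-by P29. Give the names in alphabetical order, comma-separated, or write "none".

Target P29 = [670, 775].
Intermediaries M with M overlapped-by P29: none.
Union: none.

none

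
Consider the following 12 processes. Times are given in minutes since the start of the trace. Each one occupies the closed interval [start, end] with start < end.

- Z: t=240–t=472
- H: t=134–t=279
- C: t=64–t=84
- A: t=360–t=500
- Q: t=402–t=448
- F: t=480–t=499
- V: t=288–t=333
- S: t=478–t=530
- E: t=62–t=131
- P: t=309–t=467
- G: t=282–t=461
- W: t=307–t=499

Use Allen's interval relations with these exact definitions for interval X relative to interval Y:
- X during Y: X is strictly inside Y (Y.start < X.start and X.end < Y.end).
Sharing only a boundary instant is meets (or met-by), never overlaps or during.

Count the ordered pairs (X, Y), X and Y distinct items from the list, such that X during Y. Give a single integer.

Checking all 132 ordered pairs for relation 'during'; matching pairs in alphabetical order:
(C, E): C during E ✓
(F, A): F during A ✓
(F, S): F during S ✓
(G, Z): G during Z ✓
(P, W): P during W ✓
(P, Z): P during Z ✓
(Q, A): Q during A ✓
(Q, G): Q during G ✓
(Q, P): Q during P ✓
(Q, W): Q during W ✓
(Q, Z): Q during Z ✓
(V, G): V during G ✓
(V, Z): V during Z ✓
Count: 13.

13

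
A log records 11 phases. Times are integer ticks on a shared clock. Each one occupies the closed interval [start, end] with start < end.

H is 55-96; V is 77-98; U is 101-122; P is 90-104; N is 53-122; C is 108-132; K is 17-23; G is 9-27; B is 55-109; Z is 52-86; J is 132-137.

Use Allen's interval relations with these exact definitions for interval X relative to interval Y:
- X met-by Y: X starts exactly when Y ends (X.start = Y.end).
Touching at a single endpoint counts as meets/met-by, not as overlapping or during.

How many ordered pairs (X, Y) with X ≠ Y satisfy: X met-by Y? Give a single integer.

Checking all 110 ordered pairs for relation 'met-by'; matching pairs in alphabetical order:
(J, C): J met-by C ✓
Count: 1.

1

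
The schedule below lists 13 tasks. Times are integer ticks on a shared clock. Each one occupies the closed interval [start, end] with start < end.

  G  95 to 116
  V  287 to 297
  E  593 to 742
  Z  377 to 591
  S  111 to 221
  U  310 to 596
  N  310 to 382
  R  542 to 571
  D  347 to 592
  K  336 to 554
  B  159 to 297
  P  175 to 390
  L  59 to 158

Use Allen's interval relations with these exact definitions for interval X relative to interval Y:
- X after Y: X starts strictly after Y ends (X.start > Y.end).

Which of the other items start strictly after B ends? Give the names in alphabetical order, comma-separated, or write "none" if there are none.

D, E, K, N, R, U, Z

Target B = [159, 297].
D [347, 592] → after → yes.
E [593, 742] → after → yes.
G [95, 116] → before → no.
K [336, 554] → after → yes.
L [59, 158] → before → no.
N [310, 382] → after → yes.
P [175, 390] → overlapped-by → no.
R [542, 571] → after → yes.
S [111, 221] → overlaps → no.
U [310, 596] → after → yes.
V [287, 297] → finishes → no.
Z [377, 591] → after → yes.
Result: D, E, K, N, R, U, Z.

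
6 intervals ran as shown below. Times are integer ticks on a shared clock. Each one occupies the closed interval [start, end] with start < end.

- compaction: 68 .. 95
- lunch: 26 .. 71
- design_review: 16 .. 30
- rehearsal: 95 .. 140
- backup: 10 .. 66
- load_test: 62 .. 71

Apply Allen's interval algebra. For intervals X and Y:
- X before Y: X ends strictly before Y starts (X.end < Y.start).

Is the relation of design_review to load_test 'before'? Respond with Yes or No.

Yes

design_review = [16, 30], load_test = [62, 71].
Actual relation of design_review to load_test: before.
Asked whether 'before' holds → Yes.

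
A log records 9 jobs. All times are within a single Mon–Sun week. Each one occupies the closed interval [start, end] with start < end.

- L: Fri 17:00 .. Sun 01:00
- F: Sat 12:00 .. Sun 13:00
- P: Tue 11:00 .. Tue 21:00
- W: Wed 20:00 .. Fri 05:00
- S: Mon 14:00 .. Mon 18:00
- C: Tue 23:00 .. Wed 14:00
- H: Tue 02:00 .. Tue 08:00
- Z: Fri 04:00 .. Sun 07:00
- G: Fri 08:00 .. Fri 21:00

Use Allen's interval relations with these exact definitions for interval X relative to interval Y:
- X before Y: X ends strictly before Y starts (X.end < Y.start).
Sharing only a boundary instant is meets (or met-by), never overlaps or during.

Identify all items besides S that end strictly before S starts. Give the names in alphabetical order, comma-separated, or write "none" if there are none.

Target S = [Mon 14:00, Mon 18:00].
C [Tue 23:00, Wed 14:00] → after → no.
F [Sat 12:00, Sun 13:00] → after → no.
G [Fri 08:00, Fri 21:00] → after → no.
H [Tue 02:00, Tue 08:00] → after → no.
L [Fri 17:00, Sun 01:00] → after → no.
P [Tue 11:00, Tue 21:00] → after → no.
W [Wed 20:00, Fri 05:00] → after → no.
Z [Fri 04:00, Sun 07:00] → after → no.
Result: none.

none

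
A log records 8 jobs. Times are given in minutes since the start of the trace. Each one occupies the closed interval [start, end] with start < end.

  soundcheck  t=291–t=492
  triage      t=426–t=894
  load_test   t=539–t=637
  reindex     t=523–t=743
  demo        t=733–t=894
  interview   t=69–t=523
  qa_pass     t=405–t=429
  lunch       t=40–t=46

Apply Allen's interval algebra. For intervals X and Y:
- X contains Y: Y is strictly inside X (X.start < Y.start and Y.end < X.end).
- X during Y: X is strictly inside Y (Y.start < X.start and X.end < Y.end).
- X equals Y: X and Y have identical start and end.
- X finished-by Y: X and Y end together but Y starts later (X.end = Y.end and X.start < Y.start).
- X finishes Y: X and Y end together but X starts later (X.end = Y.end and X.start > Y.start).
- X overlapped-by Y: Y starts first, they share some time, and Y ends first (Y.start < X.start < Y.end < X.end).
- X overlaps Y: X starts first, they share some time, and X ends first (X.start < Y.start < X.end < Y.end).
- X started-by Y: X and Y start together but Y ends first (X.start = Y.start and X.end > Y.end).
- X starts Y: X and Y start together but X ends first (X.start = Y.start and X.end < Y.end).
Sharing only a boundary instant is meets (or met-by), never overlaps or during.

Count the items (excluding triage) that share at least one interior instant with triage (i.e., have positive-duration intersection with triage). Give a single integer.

Target triage = [t=426, t=894].
demo [t=733, t=894] → finishes → counts.
interview [t=69, t=523] → overlaps → counts.
load_test [t=539, t=637] → during → counts.
lunch [t=40, t=46] → before → no.
qa_pass [t=405, t=429] → overlaps → counts.
reindex [t=523, t=743] → during → counts.
soundcheck [t=291, t=492] → overlaps → counts.
Total: 6.

6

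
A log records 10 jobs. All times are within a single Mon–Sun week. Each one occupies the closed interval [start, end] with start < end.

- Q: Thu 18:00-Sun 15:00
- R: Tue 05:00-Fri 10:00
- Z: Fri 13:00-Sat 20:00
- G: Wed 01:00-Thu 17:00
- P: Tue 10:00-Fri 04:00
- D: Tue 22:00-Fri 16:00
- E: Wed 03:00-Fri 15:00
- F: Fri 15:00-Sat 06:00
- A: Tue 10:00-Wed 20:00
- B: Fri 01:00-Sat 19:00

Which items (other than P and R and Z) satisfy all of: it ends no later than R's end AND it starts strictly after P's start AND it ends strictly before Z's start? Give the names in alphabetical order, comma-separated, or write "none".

Conditions: its end is no later than R's end (X.end <= Fri 10:00) AND its start is strictly after P's start (X.start > Tue 10:00) AND its end is strictly before Z's start (X.end < Fri 13:00).
A: end Wed 20:00 <= Fri 10:00? ✓; start Tue 10:00 > Tue 10:00? ✗; end Wed 20:00 < Fri 13:00? ✓ → no.
B: end Sat 19:00 <= Fri 10:00? ✗; start Fri 01:00 > Tue 10:00? ✓; end Sat 19:00 < Fri 13:00? ✗ → no.
D: end Fri 16:00 <= Fri 10:00? ✗; start Tue 22:00 > Tue 10:00? ✓; end Fri 16:00 < Fri 13:00? ✗ → no.
E: end Fri 15:00 <= Fri 10:00? ✗; start Wed 03:00 > Tue 10:00? ✓; end Fri 15:00 < Fri 13:00? ✗ → no.
F: end Sat 06:00 <= Fri 10:00? ✗; start Fri 15:00 > Tue 10:00? ✓; end Sat 06:00 < Fri 13:00? ✗ → no.
G: end Thu 17:00 <= Fri 10:00? ✓; start Wed 01:00 > Tue 10:00? ✓; end Thu 17:00 < Fri 13:00? ✓ → yes.
Q: end Sun 15:00 <= Fri 10:00? ✗; start Thu 18:00 > Tue 10:00? ✓; end Sun 15:00 < Fri 13:00? ✗ → no.
Result: G.

G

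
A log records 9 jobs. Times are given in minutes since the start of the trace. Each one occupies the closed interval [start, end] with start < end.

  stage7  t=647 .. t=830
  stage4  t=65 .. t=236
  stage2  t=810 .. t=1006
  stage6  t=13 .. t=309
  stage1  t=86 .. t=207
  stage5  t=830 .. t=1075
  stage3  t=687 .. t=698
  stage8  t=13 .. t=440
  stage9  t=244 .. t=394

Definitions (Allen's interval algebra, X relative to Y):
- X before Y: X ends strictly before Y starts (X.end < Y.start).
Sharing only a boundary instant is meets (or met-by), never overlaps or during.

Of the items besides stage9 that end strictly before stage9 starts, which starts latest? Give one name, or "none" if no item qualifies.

Target stage9 = [t=244, t=394].
stage1 [t=86, t=207] → before → candidate.
stage2 [t=810, t=1006] → after → excluded.
stage3 [t=687, t=698] → after → excluded.
stage4 [t=65, t=236] → before → candidate.
stage5 [t=830, t=1075] → after → excluded.
stage6 [t=13, t=309] → overlaps → excluded.
stage7 [t=647, t=830] → after → excluded.
stage8 [t=13, t=440] → contains → excluded.
Among candidates, latest start is t=86 → stage1.

stage1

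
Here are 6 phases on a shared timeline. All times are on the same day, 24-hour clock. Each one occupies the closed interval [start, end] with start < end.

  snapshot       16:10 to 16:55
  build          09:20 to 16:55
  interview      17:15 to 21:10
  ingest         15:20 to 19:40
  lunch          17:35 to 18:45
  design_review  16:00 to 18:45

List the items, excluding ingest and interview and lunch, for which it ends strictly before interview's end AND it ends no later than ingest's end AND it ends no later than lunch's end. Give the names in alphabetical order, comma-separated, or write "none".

Conditions: its end is strictly before interview's end (X.end < 21:10) AND its end is no later than ingest's end (X.end <= 19:40) AND its end is no later than lunch's end (X.end <= 18:45).
build: end 16:55 < 21:10? ✓; end 16:55 <= 19:40? ✓; end 16:55 <= 18:45? ✓ → yes.
design_review: end 18:45 < 21:10? ✓; end 18:45 <= 19:40? ✓; end 18:45 <= 18:45? ✓ → yes.
snapshot: end 16:55 < 21:10? ✓; end 16:55 <= 19:40? ✓; end 16:55 <= 18:45? ✓ → yes.
Result: build, design_review, snapshot.

build, design_review, snapshot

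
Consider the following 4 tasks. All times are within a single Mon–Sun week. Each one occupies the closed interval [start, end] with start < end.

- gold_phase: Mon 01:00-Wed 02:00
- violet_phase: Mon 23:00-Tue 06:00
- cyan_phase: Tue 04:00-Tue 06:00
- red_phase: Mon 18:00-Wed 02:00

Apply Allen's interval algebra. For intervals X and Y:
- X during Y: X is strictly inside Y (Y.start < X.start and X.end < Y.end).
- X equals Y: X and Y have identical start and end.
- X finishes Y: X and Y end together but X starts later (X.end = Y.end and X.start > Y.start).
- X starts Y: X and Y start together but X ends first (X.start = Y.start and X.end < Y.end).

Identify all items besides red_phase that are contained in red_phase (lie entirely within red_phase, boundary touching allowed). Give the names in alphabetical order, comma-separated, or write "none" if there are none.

Target red_phase = [Mon 18:00, Wed 02:00].
cyan_phase [Tue 04:00, Tue 06:00] → during → yes.
gold_phase [Mon 01:00, Wed 02:00] → finished-by → no.
violet_phase [Mon 23:00, Tue 06:00] → during → yes.
Result: cyan_phase, violet_phase.

cyan_phase, violet_phase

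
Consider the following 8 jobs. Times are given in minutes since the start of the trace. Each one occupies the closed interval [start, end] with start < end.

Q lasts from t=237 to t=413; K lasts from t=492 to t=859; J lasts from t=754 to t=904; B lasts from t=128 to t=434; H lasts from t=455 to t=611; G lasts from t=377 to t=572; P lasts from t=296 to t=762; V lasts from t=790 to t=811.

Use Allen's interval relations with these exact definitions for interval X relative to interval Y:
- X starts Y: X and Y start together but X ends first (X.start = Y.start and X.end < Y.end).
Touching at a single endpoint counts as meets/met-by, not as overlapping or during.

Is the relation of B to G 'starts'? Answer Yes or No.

No

B = [t=128, t=434], G = [t=377, t=572].
Actual relation of B to G: overlaps.
Asked whether 'starts' holds → No.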